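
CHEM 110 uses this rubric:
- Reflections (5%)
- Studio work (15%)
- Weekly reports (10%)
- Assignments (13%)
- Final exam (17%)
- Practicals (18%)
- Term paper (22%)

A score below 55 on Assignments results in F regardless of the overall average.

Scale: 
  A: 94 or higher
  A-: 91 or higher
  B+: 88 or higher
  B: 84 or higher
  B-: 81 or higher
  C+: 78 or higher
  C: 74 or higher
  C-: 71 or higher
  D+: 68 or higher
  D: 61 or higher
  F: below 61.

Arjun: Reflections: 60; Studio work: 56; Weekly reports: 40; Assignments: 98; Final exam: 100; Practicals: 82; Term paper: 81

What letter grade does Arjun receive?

Assignments score 98 ≥ 55: minimum met.
Weighted total:
  Reflections 60 × 0.05 = 3
  Studio work 56 × 0.15 = 8.4
  Weekly reports 40 × 0.1 = 4
  Assignments 98 × 0.13 = 12.74
  Final exam 100 × 0.17 = 17
  Practicals 82 × 0.18 = 14.76
  Term paper 81 × 0.22 = 17.82
Sum = 77.72
77.72 is ≥ 74 and < 78 → C

C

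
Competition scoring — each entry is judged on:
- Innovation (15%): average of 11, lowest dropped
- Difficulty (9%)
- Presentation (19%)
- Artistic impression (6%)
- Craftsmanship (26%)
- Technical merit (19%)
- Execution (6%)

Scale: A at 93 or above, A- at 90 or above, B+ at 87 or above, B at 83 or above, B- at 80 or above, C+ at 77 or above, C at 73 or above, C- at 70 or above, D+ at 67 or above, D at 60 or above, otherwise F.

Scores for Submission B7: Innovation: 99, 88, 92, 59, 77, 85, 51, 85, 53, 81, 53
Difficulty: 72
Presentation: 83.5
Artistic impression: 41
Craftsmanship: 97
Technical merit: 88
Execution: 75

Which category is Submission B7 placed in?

Innovation: drop 51 → average of remaining 10 = 772/10 = 77.2
Weighted total:
  Innovation 77.2 × 0.15 = 11.58
  Difficulty 72 × 0.09 = 6.48
  Presentation 83.5 × 0.19 = 15.865
  Artistic impression 41 × 0.06 = 2.46
  Craftsmanship 97 × 0.26 = 25.22
  Technical merit 88 × 0.19 = 16.72
  Execution 75 × 0.06 = 4.5
Sum = 82.825
82.825 is ≥ 80 and < 83 → B-

B-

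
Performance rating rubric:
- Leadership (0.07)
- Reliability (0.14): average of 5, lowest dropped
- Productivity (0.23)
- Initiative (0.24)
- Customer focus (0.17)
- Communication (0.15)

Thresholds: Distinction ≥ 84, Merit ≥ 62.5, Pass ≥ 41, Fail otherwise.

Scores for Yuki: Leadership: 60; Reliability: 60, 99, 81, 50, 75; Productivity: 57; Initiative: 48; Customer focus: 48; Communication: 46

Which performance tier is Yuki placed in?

Reliability: drop 50 → average of remaining 4 = 315/4 = 78.75
Weighted total:
  Leadership 60 × 0.07 = 4.2
  Reliability 78.75 × 0.14 = 11.025
  Productivity 57 × 0.23 = 13.11
  Initiative 48 × 0.24 = 11.52
  Customer focus 48 × 0.17 = 8.16
  Communication 46 × 0.15 = 6.9
Sum = 54.915
54.915 is ≥ 41 and < 62.5 → Pass

Pass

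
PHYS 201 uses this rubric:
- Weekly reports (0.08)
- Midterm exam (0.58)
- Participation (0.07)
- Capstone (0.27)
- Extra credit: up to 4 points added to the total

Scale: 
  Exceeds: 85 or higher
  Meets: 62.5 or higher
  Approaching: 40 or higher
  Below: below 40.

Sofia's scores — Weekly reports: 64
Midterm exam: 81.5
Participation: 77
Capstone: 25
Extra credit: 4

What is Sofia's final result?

Weighted total:
  Weekly reports 64 × 0.08 = 5.12
  Midterm exam 81.5 × 0.58 = 47.27
  Participation 77 × 0.07 = 5.39
  Capstone 25 × 0.27 = 6.75
Sum = 64.53
Extra credit: 64.53 + 4 = 68.53
68.53 is ≥ 62.5 and < 85 → Meets

Meets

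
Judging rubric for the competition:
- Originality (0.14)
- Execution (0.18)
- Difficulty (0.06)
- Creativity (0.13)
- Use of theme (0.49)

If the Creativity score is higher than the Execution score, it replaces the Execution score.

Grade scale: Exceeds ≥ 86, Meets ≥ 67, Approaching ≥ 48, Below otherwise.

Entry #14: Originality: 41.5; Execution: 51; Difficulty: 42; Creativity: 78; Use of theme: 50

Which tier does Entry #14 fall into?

Creativity (78) > Execution (51), so Execution counts as 78.
Weighted total:
  Originality 41.5 × 0.14 = 5.81
  Execution 78 × 0.18 = 14.04
  Difficulty 42 × 0.06 = 2.52
  Creativity 78 × 0.13 = 10.14
  Use of theme 50 × 0.49 = 24.5
Sum = 57.01
57.01 is ≥ 48 and < 67 → Approaching

Approaching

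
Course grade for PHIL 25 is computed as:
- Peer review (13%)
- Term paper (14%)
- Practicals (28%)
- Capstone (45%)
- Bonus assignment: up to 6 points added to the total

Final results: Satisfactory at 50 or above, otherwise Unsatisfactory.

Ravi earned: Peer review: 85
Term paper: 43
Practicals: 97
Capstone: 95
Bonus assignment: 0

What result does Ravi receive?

Weighted total:
  Peer review 85 × 0.13 = 11.05
  Term paper 43 × 0.14 = 6.02
  Practicals 97 × 0.28 = 27.16
  Capstone 95 × 0.45 = 42.75
Sum = 86.98
Bonus assignment: 86.98 + 0 = 86.98
86.98 ≥ 50 → Satisfactory

Satisfactory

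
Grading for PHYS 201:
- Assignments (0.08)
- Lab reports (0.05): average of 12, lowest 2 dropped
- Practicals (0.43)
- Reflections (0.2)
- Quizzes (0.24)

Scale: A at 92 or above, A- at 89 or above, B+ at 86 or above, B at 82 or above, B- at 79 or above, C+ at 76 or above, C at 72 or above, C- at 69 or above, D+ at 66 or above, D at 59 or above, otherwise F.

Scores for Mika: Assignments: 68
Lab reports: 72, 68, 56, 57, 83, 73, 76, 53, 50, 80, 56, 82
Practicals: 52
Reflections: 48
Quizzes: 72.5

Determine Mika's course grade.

Lab reports: drop 50, 53 → average of remaining 10 = 703/10 = 70.3
Weighted total:
  Assignments 68 × 0.08 = 5.44
  Lab reports 70.3 × 0.05 = 3.515
  Practicals 52 × 0.43 = 22.36
  Reflections 48 × 0.2 = 9.6
  Quizzes 72.5 × 0.24 = 17.4
Sum = 58.315
58.315 < 59 → F

F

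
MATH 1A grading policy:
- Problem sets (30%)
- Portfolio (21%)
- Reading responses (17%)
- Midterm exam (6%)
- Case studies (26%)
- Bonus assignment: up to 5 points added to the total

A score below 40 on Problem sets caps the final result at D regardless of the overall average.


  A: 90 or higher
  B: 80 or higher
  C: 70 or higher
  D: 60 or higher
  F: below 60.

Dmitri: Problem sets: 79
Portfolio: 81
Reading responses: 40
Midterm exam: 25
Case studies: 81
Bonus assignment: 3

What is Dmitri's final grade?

C

Problem sets score 79 ≥ 40: minimum met.
Weighted total:
  Problem sets 79 × 0.3 = 23.7
  Portfolio 81 × 0.21 = 17.01
  Reading responses 40 × 0.17 = 6.8
  Midterm exam 25 × 0.06 = 1.5
  Case studies 81 × 0.26 = 21.06
Sum = 70.07
Bonus assignment: 70.07 + 3 = 73.07
73.07 is ≥ 70 and < 80 → C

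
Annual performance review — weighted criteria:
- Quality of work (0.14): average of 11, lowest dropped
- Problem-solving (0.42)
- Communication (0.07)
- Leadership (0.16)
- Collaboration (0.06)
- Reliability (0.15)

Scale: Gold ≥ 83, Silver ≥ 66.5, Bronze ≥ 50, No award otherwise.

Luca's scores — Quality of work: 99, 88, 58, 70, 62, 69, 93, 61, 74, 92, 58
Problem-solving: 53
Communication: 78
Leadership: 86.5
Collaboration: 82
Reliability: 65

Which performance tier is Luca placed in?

Silver

Quality of work: drop 58 → average of remaining 10 = 766/10 = 76.6
Weighted total:
  Quality of work 76.6 × 0.14 = 10.724
  Problem-solving 53 × 0.42 = 22.26
  Communication 78 × 0.07 = 5.46
  Leadership 86.5 × 0.16 = 13.84
  Collaboration 82 × 0.06 = 4.92
  Reliability 65 × 0.15 = 9.75
Sum = 66.954
66.954 is ≥ 66.5 and < 83 → Silver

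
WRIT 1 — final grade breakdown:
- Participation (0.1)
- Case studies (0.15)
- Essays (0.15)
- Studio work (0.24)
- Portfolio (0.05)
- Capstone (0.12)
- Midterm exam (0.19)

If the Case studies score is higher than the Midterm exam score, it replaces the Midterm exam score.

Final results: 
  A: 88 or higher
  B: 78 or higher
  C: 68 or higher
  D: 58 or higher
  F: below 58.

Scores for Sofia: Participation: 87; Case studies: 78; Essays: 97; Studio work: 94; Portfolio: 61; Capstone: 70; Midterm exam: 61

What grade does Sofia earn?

Case studies (78) > Midterm exam (61), so Midterm exam counts as 78.
Weighted total:
  Participation 87 × 0.1 = 8.7
  Case studies 78 × 0.15 = 11.7
  Essays 97 × 0.15 = 14.55
  Studio work 94 × 0.24 = 22.56
  Portfolio 61 × 0.05 = 3.05
  Capstone 70 × 0.12 = 8.4
  Midterm exam 78 × 0.19 = 14.82
Sum = 83.78
83.78 is ≥ 78 and < 88 → B

B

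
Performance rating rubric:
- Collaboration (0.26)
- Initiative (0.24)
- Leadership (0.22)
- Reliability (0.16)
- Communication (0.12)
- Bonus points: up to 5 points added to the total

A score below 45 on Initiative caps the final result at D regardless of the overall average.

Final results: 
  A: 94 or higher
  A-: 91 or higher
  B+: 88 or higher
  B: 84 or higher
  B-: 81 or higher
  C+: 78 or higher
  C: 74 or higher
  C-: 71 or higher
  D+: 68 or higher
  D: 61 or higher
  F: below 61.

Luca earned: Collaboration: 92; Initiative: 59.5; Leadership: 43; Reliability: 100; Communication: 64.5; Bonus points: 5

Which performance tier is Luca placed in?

Initiative score 59.5 ≥ 45: minimum met.
Weighted total:
  Collaboration 92 × 0.26 = 23.92
  Initiative 59.5 × 0.24 = 14.28
  Leadership 43 × 0.22 = 9.46
  Reliability 100 × 0.16 = 16
  Communication 64.5 × 0.12 = 7.74
Sum = 71.4
Bonus points: 71.4 + 5 = 76.4
76.4 is ≥ 74 and < 78 → C

C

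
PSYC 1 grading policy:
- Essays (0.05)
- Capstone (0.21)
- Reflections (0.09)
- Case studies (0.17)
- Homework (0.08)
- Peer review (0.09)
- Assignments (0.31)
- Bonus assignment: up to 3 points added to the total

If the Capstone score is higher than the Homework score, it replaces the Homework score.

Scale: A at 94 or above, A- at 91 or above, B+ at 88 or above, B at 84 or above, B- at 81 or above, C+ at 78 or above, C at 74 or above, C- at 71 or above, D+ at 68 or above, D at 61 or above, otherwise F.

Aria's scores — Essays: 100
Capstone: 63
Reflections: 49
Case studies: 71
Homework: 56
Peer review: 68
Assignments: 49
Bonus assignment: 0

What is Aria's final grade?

D

Capstone (63) > Homework (56), so Homework counts as 63.
Weighted total:
  Essays 100 × 0.05 = 5
  Capstone 63 × 0.21 = 13.23
  Reflections 49 × 0.09 = 4.41
  Case studies 71 × 0.17 = 12.07
  Homework 63 × 0.08 = 5.04
  Peer review 68 × 0.09 = 6.12
  Assignments 49 × 0.31 = 15.19
Sum = 61.06
Bonus assignment: 61.06 + 0 = 61.06
61.06 is ≥ 61 and < 68 → D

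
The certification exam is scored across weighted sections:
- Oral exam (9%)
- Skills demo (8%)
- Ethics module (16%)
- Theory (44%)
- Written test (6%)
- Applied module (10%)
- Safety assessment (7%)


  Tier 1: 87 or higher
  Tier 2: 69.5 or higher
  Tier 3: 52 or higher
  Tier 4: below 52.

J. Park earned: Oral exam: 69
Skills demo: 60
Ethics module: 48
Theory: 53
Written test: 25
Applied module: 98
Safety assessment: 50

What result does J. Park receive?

Weighted total:
  Oral exam 69 × 0.09 = 6.21
  Skills demo 60 × 0.08 = 4.8
  Ethics module 48 × 0.16 = 7.68
  Theory 53 × 0.44 = 23.32
  Written test 25 × 0.06 = 1.5
  Applied module 98 × 0.1 = 9.8
  Safety assessment 50 × 0.07 = 3.5
Sum = 56.81
56.81 is ≥ 52 and < 69.5 → Tier 3

Tier 3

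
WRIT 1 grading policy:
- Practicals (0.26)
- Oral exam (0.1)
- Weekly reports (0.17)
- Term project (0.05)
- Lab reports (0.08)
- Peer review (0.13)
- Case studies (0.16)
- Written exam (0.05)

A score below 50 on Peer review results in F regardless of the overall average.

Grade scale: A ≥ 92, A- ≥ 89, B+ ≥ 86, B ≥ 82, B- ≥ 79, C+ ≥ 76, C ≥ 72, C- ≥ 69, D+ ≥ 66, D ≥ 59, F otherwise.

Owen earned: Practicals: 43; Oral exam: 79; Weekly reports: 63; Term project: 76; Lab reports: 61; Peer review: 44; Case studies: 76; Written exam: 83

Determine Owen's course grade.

F

Peer review score 44 < 50: minimum not met.
Weighted total:
  Practicals 43 × 0.26 = 11.18
  Oral exam 79 × 0.1 = 7.9
  Weekly reports 63 × 0.17 = 10.71
  Term project 76 × 0.05 = 3.8
  Lab reports 61 × 0.08 = 4.88
  Peer review 44 × 0.13 = 5.72
  Case studies 76 × 0.16 = 12.16
  Written exam 83 × 0.05 = 4.15
Sum = 60.5
Because the Peer review minimum was not met, the result is F.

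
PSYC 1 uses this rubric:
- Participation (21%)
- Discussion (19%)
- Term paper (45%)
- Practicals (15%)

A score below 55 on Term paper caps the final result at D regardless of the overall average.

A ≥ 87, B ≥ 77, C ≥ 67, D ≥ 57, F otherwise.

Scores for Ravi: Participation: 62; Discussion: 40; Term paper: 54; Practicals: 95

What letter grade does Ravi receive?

D

Term paper score 54 < 55: minimum not met.
Weighted total:
  Participation 62 × 0.21 = 13.02
  Discussion 40 × 0.19 = 7.6
  Term paper 54 × 0.45 = 24.3
  Practicals 95 × 0.15 = 14.25
Sum = 59.17
59.17 would be D; cap at D applies → D.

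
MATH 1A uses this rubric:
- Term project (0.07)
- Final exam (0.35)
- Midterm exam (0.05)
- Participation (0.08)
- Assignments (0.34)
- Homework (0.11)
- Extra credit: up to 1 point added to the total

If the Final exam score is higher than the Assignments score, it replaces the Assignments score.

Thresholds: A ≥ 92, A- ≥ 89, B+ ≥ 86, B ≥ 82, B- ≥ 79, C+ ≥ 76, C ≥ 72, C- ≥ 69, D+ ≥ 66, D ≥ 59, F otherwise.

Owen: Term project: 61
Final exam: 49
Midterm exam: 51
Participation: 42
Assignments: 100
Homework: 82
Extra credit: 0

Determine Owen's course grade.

Final exam (49) ≤ Assignments (100), so Assignments stays at 100.
Weighted total:
  Term project 61 × 0.07 = 4.27
  Final exam 49 × 0.35 = 17.15
  Midterm exam 51 × 0.05 = 2.55
  Participation 42 × 0.08 = 3.36
  Assignments 100 × 0.34 = 34
  Homework 82 × 0.11 = 9.02
Sum = 70.35
Extra credit: 70.35 + 0 = 70.35
70.35 is ≥ 69 and < 72 → C-

C-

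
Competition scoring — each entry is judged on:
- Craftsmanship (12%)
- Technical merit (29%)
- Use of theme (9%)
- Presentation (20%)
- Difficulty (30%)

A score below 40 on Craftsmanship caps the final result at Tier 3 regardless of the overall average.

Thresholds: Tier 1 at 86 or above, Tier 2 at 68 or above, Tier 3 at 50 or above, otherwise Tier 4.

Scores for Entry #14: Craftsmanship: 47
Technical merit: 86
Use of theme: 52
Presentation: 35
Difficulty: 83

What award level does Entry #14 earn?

Tier 3

Craftsmanship score 47 ≥ 40: minimum met.
Weighted total:
  Craftsmanship 47 × 0.12 = 5.64
  Technical merit 86 × 0.29 = 24.94
  Use of theme 52 × 0.09 = 4.68
  Presentation 35 × 0.2 = 7
  Difficulty 83 × 0.3 = 24.9
Sum = 67.16
67.16 is ≥ 50 and < 68 → Tier 3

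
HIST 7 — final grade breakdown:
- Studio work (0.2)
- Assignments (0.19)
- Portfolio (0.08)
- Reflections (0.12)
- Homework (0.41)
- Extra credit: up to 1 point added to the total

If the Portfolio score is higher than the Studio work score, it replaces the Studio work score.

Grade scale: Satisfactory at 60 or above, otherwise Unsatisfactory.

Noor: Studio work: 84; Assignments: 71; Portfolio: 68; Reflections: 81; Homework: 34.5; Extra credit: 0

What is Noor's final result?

Unsatisfactory

Portfolio (68) ≤ Studio work (84), so Studio work stays at 84.
Weighted total:
  Studio work 84 × 0.2 = 16.8
  Assignments 71 × 0.19 = 13.49
  Portfolio 68 × 0.08 = 5.44
  Reflections 81 × 0.12 = 9.72
  Homework 34.5 × 0.41 = 14.145
Sum = 59.595
Extra credit: 59.595 + 0 = 59.595
59.595 < 60 → Unsatisfactory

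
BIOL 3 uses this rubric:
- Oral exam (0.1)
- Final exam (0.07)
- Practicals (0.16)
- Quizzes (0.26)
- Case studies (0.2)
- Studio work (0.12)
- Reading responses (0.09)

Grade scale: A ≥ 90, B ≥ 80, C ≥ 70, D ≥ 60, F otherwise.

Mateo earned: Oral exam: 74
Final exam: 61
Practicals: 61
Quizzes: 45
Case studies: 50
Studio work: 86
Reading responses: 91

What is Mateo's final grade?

D

Weighted total:
  Oral exam 74 × 0.1 = 7.4
  Final exam 61 × 0.07 = 4.27
  Practicals 61 × 0.16 = 9.76
  Quizzes 45 × 0.26 = 11.7
  Case studies 50 × 0.2 = 10
  Studio work 86 × 0.12 = 10.32
  Reading responses 91 × 0.09 = 8.19
Sum = 61.64
61.64 is ≥ 60 and < 70 → D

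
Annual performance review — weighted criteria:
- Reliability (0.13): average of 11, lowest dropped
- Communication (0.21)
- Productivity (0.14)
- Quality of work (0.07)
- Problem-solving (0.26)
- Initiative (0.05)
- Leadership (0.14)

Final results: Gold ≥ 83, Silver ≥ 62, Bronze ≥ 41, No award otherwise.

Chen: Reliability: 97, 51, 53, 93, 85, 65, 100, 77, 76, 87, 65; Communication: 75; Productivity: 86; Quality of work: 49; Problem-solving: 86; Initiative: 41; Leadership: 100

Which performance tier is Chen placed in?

Reliability: drop 51 → average of remaining 10 = 798/10 = 79.8
Weighted total:
  Reliability 79.8 × 0.13 = 10.374
  Communication 75 × 0.21 = 15.75
  Productivity 86 × 0.14 = 12.04
  Quality of work 49 × 0.07 = 3.43
  Problem-solving 86 × 0.26 = 22.36
  Initiative 41 × 0.05 = 2.05
  Leadership 100 × 0.14 = 14
Sum = 80.004
80.004 is ≥ 62 and < 83 → Silver

Silver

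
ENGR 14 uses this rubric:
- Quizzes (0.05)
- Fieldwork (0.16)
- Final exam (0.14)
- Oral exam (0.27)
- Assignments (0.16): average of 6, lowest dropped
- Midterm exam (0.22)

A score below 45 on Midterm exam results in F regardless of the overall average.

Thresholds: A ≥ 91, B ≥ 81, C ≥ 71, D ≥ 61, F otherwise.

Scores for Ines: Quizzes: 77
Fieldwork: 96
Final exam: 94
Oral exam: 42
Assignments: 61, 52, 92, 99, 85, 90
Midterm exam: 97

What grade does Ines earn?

C

Assignments: drop 52 → average of remaining 5 = 427/5 = 85.4
Midterm exam score 97 ≥ 45: minimum met.
Weighted total:
  Quizzes 77 × 0.05 = 3.85
  Fieldwork 96 × 0.16 = 15.36
  Final exam 94 × 0.14 = 13.16
  Oral exam 42 × 0.27 = 11.34
  Assignments 85.4 × 0.16 = 13.664
  Midterm exam 97 × 0.22 = 21.34
Sum = 78.714
78.714 is ≥ 71 and < 81 → C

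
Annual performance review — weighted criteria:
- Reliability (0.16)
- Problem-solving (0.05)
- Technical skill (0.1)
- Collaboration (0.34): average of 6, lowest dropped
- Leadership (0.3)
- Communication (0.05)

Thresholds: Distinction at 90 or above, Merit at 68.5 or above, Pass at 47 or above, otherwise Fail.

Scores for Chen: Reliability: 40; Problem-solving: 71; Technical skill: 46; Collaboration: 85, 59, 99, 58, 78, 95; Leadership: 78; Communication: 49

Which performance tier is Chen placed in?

Merit

Collaboration: drop 58 → average of remaining 5 = 416/5 = 83.2
Weighted total:
  Reliability 40 × 0.16 = 6.4
  Problem-solving 71 × 0.05 = 3.55
  Technical skill 46 × 0.1 = 4.6
  Collaboration 83.2 × 0.34 = 28.288
  Leadership 78 × 0.3 = 23.4
  Communication 49 × 0.05 = 2.45
Sum = 68.688
68.688 is ≥ 68.5 and < 90 → Merit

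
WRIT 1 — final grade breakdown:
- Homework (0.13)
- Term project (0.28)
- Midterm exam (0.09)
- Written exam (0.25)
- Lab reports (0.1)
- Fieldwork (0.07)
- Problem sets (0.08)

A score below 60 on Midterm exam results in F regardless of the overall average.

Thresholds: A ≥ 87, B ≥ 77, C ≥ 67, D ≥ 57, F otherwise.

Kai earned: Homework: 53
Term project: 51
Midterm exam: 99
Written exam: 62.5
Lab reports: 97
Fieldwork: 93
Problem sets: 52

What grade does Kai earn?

Midterm exam score 99 ≥ 60: minimum met.
Weighted total:
  Homework 53 × 0.13 = 6.89
  Term project 51 × 0.28 = 14.28
  Midterm exam 99 × 0.09 = 8.91
  Written exam 62.5 × 0.25 = 15.625
  Lab reports 97 × 0.1 = 9.7
  Fieldwork 93 × 0.07 = 6.51
  Problem sets 52 × 0.08 = 4.16
Sum = 66.075
66.075 is ≥ 57 and < 67 → D

D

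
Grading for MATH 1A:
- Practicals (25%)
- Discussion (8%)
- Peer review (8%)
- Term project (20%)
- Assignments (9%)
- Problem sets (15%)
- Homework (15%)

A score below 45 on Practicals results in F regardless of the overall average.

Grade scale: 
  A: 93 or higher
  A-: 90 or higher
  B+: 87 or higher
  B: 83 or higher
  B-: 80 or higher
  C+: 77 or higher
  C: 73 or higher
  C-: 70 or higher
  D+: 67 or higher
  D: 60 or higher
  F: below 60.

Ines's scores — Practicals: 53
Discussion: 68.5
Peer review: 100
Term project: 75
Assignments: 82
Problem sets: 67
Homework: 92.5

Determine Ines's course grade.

C

Practicals score 53 ≥ 45: minimum met.
Weighted total:
  Practicals 53 × 0.25 = 13.25
  Discussion 68.5 × 0.08 = 5.48
  Peer review 100 × 0.08 = 8
  Term project 75 × 0.2 = 15
  Assignments 82 × 0.09 = 7.38
  Problem sets 67 × 0.15 = 10.05
  Homework 92.5 × 0.15 = 13.875
Sum = 73.035
73.035 is ≥ 73 and < 77 → C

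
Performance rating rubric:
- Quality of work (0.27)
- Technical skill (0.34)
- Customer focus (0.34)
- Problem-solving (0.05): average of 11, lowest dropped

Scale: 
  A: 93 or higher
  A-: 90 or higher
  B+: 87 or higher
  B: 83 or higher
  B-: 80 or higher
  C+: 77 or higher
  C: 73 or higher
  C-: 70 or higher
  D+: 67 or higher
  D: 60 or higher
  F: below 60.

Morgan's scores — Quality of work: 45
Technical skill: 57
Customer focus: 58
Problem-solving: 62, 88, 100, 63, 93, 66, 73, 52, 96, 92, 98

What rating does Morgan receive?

F

Problem-solving: drop 52 → average of remaining 10 = 831/10 = 83.1
Weighted total:
  Quality of work 45 × 0.27 = 12.15
  Technical skill 57 × 0.34 = 19.38
  Customer focus 58 × 0.34 = 19.72
  Problem-solving 83.1 × 0.05 = 4.155
Sum = 55.405
55.405 < 60 → F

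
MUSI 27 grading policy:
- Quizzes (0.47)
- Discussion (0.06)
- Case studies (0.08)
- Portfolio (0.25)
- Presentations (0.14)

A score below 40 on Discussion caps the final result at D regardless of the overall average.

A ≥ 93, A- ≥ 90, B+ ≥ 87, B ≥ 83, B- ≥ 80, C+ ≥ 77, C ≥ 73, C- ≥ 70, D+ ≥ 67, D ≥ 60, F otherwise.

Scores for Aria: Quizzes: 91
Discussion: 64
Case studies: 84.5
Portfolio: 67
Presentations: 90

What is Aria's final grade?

Discussion score 64 ≥ 40: minimum met.
Weighted total:
  Quizzes 91 × 0.47 = 42.77
  Discussion 64 × 0.06 = 3.84
  Case studies 84.5 × 0.08 = 6.76
  Portfolio 67 × 0.25 = 16.75
  Presentations 90 × 0.14 = 12.6
Sum = 82.72
82.72 is ≥ 80 and < 83 → B-

B-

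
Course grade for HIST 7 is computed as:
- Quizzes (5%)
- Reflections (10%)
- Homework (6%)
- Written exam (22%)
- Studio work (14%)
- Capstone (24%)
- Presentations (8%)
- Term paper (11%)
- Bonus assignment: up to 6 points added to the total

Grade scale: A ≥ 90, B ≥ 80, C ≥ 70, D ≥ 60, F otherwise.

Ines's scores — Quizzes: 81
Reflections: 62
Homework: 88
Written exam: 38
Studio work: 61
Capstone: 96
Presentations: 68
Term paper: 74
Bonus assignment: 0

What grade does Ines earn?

D

Weighted total:
  Quizzes 81 × 0.05 = 4.05
  Reflections 62 × 0.1 = 6.2
  Homework 88 × 0.06 = 5.28
  Written exam 38 × 0.22 = 8.36
  Studio work 61 × 0.14 = 8.54
  Capstone 96 × 0.24 = 23.04
  Presentations 68 × 0.08 = 5.44
  Term paper 74 × 0.11 = 8.14
Sum = 69.05
Bonus assignment: 69.05 + 0 = 69.05
69.05 is ≥ 60 and < 70 → D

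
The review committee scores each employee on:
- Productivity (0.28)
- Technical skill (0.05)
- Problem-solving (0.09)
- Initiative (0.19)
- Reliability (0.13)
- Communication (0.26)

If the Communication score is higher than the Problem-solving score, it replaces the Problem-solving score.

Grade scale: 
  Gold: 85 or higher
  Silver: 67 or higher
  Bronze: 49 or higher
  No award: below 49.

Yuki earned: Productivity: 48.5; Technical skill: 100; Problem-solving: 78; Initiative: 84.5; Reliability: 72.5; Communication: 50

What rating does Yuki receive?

Communication (50) ≤ Problem-solving (78), so Problem-solving stays at 78.
Weighted total:
  Productivity 48.5 × 0.28 = 13.58
  Technical skill 100 × 0.05 = 5
  Problem-solving 78 × 0.09 = 7.02
  Initiative 84.5 × 0.19 = 16.055
  Reliability 72.5 × 0.13 = 9.425
  Communication 50 × 0.26 = 13
Sum = 64.08
64.08 is ≥ 49 and < 67 → Bronze

Bronze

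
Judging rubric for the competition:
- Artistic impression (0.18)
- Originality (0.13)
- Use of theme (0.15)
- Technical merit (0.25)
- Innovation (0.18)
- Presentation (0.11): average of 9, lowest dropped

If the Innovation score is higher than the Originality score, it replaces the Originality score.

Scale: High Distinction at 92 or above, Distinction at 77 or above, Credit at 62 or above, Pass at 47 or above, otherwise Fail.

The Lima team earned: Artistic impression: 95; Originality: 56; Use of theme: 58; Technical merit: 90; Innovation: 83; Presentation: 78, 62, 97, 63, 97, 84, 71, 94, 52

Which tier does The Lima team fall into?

Distinction

Presentation: drop 52 → average of remaining 8 = 646/8 = 80.75
Innovation (83) > Originality (56), so Originality counts as 83.
Weighted total:
  Artistic impression 95 × 0.18 = 17.1
  Originality 83 × 0.13 = 10.79
  Use of theme 58 × 0.15 = 8.7
  Technical merit 90 × 0.25 = 22.5
  Innovation 83 × 0.18 = 14.94
  Presentation 80.75 × 0.11 = 8.8825
Sum = 82.9125
82.9125 is ≥ 77 and < 92 → Distinction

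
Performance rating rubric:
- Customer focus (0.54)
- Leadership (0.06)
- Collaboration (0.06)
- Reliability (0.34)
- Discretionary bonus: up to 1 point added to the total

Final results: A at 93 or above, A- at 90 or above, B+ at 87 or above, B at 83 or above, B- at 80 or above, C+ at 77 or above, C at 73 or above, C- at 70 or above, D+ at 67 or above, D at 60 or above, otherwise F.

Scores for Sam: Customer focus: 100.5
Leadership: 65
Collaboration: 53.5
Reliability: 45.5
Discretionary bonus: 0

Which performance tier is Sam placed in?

C

Weighted total:
  Customer focus 100.5 × 0.54 = 54.27
  Leadership 65 × 0.06 = 3.9
  Collaboration 53.5 × 0.06 = 3.21
  Reliability 45.5 × 0.34 = 15.47
Sum = 76.85
Discretionary bonus: 76.85 + 0 = 76.85
76.85 is ≥ 73 and < 77 → C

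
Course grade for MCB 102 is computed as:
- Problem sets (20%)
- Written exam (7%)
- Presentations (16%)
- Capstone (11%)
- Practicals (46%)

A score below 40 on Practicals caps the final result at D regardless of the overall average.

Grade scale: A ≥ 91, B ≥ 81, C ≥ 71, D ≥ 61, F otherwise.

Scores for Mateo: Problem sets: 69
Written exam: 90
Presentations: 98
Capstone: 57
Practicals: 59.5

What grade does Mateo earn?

D

Practicals score 59.5 ≥ 40: minimum met.
Weighted total:
  Problem sets 69 × 0.2 = 13.8
  Written exam 90 × 0.07 = 6.3
  Presentations 98 × 0.16 = 15.68
  Capstone 57 × 0.11 = 6.27
  Practicals 59.5 × 0.46 = 27.37
Sum = 69.42
69.42 is ≥ 61 and < 71 → D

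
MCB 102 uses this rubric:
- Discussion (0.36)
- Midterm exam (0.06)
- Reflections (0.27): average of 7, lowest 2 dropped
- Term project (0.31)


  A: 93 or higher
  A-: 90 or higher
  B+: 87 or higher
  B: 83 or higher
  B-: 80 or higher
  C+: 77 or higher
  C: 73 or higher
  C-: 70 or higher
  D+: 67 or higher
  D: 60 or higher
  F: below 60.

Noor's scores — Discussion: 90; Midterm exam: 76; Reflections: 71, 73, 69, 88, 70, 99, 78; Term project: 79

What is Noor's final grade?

Reflections: drop 69, 70 → average of remaining 5 = 409/5 = 81.8
Weighted total:
  Discussion 90 × 0.36 = 32.4
  Midterm exam 76 × 0.06 = 4.56
  Reflections 81.8 × 0.27 = 22.086
  Term project 79 × 0.31 = 24.49
Sum = 83.536
83.536 is ≥ 83 and < 87 → B

B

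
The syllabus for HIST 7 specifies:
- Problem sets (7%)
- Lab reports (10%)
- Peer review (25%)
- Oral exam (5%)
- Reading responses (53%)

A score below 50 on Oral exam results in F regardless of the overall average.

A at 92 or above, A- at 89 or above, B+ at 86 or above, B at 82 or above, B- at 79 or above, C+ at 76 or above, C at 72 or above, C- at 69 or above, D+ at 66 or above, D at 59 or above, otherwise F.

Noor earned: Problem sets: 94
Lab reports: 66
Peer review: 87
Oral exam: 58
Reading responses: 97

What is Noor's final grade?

A-

Oral exam score 58 ≥ 50: minimum met.
Weighted total:
  Problem sets 94 × 0.07 = 6.58
  Lab reports 66 × 0.1 = 6.6
  Peer review 87 × 0.25 = 21.75
  Oral exam 58 × 0.05 = 2.9
  Reading responses 97 × 0.53 = 51.41
Sum = 89.24
89.24 is ≥ 89 and < 92 → A-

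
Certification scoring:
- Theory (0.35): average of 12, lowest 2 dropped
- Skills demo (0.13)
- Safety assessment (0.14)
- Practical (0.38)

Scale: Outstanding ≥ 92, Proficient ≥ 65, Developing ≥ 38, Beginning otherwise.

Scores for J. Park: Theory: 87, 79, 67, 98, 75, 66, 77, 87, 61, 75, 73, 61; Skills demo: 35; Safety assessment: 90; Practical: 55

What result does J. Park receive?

Proficient

Theory: drop 61, 61 → average of remaining 10 = 784/10 = 78.4
Weighted total:
  Theory 78.4 × 0.35 = 27.44
  Skills demo 35 × 0.13 = 4.55
  Safety assessment 90 × 0.14 = 12.6
  Practical 55 × 0.38 = 20.9
Sum = 65.49
65.49 is ≥ 65 and < 92 → Proficient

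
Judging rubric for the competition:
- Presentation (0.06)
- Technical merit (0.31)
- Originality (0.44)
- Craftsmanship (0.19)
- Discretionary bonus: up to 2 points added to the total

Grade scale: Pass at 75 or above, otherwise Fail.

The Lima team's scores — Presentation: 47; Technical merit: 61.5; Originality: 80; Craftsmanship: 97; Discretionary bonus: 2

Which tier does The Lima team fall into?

Pass

Weighted total:
  Presentation 47 × 0.06 = 2.82
  Technical merit 61.5 × 0.31 = 19.065
  Originality 80 × 0.44 = 35.2
  Craftsmanship 97 × 0.19 = 18.43
Sum = 75.515
Discretionary bonus: 75.515 + 2 = 77.515
77.515 ≥ 75 → Pass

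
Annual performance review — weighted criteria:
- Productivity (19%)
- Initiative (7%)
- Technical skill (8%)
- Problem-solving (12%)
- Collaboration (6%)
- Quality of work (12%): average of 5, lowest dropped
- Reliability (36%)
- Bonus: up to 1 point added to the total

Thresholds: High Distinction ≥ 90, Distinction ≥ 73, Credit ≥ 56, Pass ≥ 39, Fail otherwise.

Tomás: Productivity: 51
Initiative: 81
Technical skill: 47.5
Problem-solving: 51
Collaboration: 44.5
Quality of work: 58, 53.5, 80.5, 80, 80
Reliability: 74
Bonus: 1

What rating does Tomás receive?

Quality of work: drop 53.5 → average of remaining 4 = 298.5/4 = 74.625
Weighted total:
  Productivity 51 × 0.19 = 9.69
  Initiative 81 × 0.07 = 5.67
  Technical skill 47.5 × 0.08 = 3.8
  Problem-solving 51 × 0.12 = 6.12
  Collaboration 44.5 × 0.06 = 2.67
  Quality of work 74.625 × 0.12 = 8.955
  Reliability 74 × 0.36 = 26.64
Sum = 63.545
Bonus: 63.545 + 1 = 64.545
64.545 is ≥ 56 and < 73 → Credit

Credit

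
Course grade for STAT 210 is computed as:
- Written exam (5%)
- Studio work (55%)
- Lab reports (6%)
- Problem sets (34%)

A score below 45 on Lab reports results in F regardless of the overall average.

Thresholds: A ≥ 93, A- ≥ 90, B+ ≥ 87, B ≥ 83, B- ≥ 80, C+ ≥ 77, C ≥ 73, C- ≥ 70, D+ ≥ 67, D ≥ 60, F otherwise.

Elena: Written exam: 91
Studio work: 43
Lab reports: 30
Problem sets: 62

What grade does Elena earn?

F

Lab reports score 30 < 45: minimum not met.
Weighted total:
  Written exam 91 × 0.05 = 4.55
  Studio work 43 × 0.55 = 23.65
  Lab reports 30 × 0.06 = 1.8
  Problem sets 62 × 0.34 = 21.08
Sum = 51.08
Because the Lab reports minimum was not met, the result is F.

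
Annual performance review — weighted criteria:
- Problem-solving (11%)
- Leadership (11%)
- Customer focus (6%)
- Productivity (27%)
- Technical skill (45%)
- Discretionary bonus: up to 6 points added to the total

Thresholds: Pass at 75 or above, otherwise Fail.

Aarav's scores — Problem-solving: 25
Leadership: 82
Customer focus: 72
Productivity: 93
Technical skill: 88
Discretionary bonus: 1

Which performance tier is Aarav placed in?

Pass

Weighted total:
  Problem-solving 25 × 0.11 = 2.75
  Leadership 82 × 0.11 = 9.02
  Customer focus 72 × 0.06 = 4.32
  Productivity 93 × 0.27 = 25.11
  Technical skill 88 × 0.45 = 39.6
Sum = 80.8
Discretionary bonus: 80.8 + 1 = 81.8
81.8 ≥ 75 → Pass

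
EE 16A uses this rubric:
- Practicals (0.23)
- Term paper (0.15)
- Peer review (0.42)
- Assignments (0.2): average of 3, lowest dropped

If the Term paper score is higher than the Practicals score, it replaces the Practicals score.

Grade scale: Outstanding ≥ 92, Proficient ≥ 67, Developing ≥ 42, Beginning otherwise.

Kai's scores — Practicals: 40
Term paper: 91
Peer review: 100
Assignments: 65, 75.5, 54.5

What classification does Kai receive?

Proficient

Assignments: drop 54.5 → average of remaining 2 = 140.5/2 = 70.25
Term paper (91) > Practicals (40), so Practicals counts as 91.
Weighted total:
  Practicals 91 × 0.23 = 20.93
  Term paper 91 × 0.15 = 13.65
  Peer review 100 × 0.42 = 42
  Assignments 70.25 × 0.2 = 14.05
Sum = 90.63
90.63 is ≥ 67 and < 92 → Proficient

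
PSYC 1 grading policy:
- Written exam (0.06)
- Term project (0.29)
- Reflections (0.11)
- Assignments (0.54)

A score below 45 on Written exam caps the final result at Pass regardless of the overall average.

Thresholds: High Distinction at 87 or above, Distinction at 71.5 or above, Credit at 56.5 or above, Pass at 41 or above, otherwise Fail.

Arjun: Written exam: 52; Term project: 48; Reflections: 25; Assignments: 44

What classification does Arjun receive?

Pass

Written exam score 52 ≥ 45: minimum met.
Weighted total:
  Written exam 52 × 0.06 = 3.12
  Term project 48 × 0.29 = 13.92
  Reflections 25 × 0.11 = 2.75
  Assignments 44 × 0.54 = 23.76
Sum = 43.55
43.55 is ≥ 41 and < 56.5 → Pass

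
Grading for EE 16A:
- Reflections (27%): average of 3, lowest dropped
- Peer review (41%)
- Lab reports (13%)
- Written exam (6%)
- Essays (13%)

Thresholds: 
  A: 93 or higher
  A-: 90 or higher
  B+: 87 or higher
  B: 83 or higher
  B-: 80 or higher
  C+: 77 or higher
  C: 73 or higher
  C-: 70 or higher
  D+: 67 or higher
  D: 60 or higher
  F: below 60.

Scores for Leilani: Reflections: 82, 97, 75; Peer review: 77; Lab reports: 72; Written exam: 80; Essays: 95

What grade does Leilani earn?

B-

Reflections: drop 75 → average of remaining 2 = 179/2 = 89.5
Weighted total:
  Reflections 89.5 × 0.27 = 24.165
  Peer review 77 × 0.41 = 31.57
  Lab reports 72 × 0.13 = 9.36
  Written exam 80 × 0.06 = 4.8
  Essays 95 × 0.13 = 12.35
Sum = 82.245
82.245 is ≥ 80 and < 83 → B-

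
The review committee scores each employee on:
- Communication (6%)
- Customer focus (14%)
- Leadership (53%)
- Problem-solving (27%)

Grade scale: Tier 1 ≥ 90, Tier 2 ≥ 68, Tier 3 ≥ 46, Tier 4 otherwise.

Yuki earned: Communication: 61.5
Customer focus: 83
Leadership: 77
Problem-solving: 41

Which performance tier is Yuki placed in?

Weighted total:
  Communication 61.5 × 0.06 = 3.69
  Customer focus 83 × 0.14 = 11.62
  Leadership 77 × 0.53 = 40.81
  Problem-solving 41 × 0.27 = 11.07
Sum = 67.19
67.19 is ≥ 46 and < 68 → Tier 3

Tier 3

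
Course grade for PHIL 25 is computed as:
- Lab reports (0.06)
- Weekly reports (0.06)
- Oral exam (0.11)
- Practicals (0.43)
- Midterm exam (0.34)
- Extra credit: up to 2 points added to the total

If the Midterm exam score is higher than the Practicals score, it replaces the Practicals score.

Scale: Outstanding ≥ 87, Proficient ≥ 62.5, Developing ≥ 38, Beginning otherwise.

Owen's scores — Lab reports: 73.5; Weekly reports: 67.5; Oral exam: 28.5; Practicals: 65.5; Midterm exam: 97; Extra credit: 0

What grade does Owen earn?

Midterm exam (97) > Practicals (65.5), so Practicals counts as 97.
Weighted total:
  Lab reports 73.5 × 0.06 = 4.41
  Weekly reports 67.5 × 0.06 = 4.05
  Oral exam 28.5 × 0.11 = 3.135
  Practicals 97 × 0.43 = 41.71
  Midterm exam 97 × 0.34 = 32.98
Sum = 86.285
Extra credit: 86.285 + 0 = 86.285
86.285 is ≥ 62.5 and < 87 → Proficient

Proficient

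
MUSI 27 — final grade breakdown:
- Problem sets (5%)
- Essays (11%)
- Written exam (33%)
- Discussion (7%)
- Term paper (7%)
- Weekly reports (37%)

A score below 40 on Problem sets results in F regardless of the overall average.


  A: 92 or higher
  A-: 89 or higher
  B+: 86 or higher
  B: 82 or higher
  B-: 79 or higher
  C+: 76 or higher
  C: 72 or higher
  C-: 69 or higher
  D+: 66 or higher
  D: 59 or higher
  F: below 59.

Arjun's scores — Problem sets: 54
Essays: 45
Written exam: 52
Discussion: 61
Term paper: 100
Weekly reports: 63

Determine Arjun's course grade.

D

Problem sets score 54 ≥ 40: minimum met.
Weighted total:
  Problem sets 54 × 0.05 = 2.7
  Essays 45 × 0.11 = 4.95
  Written exam 52 × 0.33 = 17.16
  Discussion 61 × 0.07 = 4.27
  Term paper 100 × 0.07 = 7
  Weekly reports 63 × 0.37 = 23.31
Sum = 59.39
59.39 is ≥ 59 and < 66 → D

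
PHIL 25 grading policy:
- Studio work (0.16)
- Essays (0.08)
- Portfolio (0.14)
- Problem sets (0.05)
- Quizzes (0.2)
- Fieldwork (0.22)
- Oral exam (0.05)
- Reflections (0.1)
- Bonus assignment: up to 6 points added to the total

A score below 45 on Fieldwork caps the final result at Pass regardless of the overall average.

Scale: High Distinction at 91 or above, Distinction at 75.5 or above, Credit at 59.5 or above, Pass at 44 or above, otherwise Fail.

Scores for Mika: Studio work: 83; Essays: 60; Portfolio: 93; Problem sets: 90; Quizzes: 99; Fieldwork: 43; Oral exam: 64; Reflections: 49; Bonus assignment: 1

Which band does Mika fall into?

Pass

Fieldwork score 43 < 45: minimum not met.
Weighted total:
  Studio work 83 × 0.16 = 13.28
  Essays 60 × 0.08 = 4.8
  Portfolio 93 × 0.14 = 13.02
  Problem sets 90 × 0.05 = 4.5
  Quizzes 99 × 0.2 = 19.8
  Fieldwork 43 × 0.22 = 9.46
  Oral exam 64 × 0.05 = 3.2
  Reflections 49 × 0.1 = 4.9
Sum = 72.96
Bonus assignment: 72.96 + 1 = 73.96
73.96 would be Credit; cap at Pass applies → Pass.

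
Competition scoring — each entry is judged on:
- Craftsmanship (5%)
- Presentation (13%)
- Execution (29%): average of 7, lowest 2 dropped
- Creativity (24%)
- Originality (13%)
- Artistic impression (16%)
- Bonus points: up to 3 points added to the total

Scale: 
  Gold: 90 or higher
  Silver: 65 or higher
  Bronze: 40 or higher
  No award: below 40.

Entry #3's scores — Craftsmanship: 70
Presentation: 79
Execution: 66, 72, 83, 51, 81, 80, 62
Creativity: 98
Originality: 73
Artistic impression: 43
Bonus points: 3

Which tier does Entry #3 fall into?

Execution: drop 51, 62 → average of remaining 5 = 382/5 = 76.4
Weighted total:
  Craftsmanship 70 × 0.05 = 3.5
  Presentation 79 × 0.13 = 10.27
  Execution 76.4 × 0.29 = 22.156
  Creativity 98 × 0.24 = 23.52
  Originality 73 × 0.13 = 9.49
  Artistic impression 43 × 0.16 = 6.88
Sum = 75.816
Bonus points: 75.816 + 3 = 78.816
78.816 is ≥ 65 and < 90 → Silver

Silver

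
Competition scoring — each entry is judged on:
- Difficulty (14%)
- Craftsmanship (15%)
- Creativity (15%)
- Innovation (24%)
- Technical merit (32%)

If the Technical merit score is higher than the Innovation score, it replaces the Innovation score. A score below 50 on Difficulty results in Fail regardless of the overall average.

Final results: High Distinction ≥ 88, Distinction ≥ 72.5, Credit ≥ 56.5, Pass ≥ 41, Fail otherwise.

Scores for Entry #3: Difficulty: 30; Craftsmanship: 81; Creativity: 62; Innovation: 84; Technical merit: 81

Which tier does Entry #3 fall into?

Fail

Technical merit (81) ≤ Innovation (84), so Innovation stays at 84.
Difficulty score 30 < 50: minimum not met.
Weighted total:
  Difficulty 30 × 0.14 = 4.2
  Craftsmanship 81 × 0.15 = 12.15
  Creativity 62 × 0.15 = 9.3
  Innovation 84 × 0.24 = 20.16
  Technical merit 81 × 0.32 = 25.92
Sum = 71.73
Because the Difficulty minimum was not met, the result is Fail.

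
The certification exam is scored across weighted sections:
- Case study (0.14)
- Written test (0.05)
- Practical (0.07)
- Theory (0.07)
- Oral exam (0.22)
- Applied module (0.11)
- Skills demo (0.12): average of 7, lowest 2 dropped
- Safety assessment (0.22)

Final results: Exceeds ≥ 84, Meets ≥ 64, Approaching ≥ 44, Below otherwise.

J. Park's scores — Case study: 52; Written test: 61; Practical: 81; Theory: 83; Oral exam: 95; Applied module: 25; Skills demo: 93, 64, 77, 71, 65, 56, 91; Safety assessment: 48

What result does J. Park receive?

Meets

Skills demo: drop 56, 64 → average of remaining 5 = 397/5 = 79.4
Weighted total:
  Case study 52 × 0.14 = 7.28
  Written test 61 × 0.05 = 3.05
  Practical 81 × 0.07 = 5.67
  Theory 83 × 0.07 = 5.81
  Oral exam 95 × 0.22 = 20.9
  Applied module 25 × 0.11 = 2.75
  Skills demo 79.4 × 0.12 = 9.528
  Safety assessment 48 × 0.22 = 10.56
Sum = 65.548
65.548 is ≥ 64 and < 84 → Meets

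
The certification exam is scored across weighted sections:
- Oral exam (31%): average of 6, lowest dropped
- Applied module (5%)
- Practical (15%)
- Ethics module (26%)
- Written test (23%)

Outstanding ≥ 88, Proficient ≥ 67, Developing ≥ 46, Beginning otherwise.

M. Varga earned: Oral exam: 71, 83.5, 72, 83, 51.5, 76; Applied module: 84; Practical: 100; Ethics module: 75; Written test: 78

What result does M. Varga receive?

Proficient

Oral exam: drop 51.5 → average of remaining 5 = 385.5/5 = 77.1
Weighted total:
  Oral exam 77.1 × 0.31 = 23.901
  Applied module 84 × 0.05 = 4.2
  Practical 100 × 0.15 = 15
  Ethics module 75 × 0.26 = 19.5
  Written test 78 × 0.23 = 17.94
Sum = 80.541
80.541 is ≥ 67 and < 88 → Proficient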